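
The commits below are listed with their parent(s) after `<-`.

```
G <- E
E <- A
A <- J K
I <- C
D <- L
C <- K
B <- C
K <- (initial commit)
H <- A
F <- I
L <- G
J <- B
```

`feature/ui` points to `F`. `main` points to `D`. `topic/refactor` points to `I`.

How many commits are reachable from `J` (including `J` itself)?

Walking parent pointers from J: reachable set = {B, C, J, K}.
That is 4 commits.

4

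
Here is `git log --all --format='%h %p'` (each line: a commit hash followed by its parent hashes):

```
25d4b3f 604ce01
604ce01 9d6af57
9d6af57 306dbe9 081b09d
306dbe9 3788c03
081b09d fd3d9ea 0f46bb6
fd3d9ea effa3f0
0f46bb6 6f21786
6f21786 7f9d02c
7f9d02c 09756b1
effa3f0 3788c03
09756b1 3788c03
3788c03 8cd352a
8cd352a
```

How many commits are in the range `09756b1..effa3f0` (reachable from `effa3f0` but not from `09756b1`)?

1

Reachable from effa3f0: {3788c03, 8cd352a, effa3f0}.
Reachable from 09756b1: {09756b1, 3788c03, 8cd352a}.
In effa3f0's history but not 09756b1's: {effa3f0} — 1 commit.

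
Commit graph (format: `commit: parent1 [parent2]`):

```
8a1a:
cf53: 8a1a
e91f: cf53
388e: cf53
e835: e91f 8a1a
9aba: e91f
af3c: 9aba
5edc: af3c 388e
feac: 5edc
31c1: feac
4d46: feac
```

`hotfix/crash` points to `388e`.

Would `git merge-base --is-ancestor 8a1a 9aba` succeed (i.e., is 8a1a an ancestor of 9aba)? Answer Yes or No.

Yes

Ancestors of 9aba (commits reachable by following parents): {8a1a, 9aba, cf53, e91f}.
8a1a is in that set, so it is an ancestor of 9aba.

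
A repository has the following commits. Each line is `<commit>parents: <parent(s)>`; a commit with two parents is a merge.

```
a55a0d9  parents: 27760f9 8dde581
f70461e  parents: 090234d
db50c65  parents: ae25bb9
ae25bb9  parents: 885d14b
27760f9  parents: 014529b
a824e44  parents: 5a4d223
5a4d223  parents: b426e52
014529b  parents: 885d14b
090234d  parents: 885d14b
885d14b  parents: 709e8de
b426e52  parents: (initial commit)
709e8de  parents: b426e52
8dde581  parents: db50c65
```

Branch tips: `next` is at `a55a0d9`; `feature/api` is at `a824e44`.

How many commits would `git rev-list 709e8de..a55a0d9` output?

7

Reachable from a55a0d9: {014529b, 27760f9, 709e8de, 885d14b, 8dde581, a55a0d9, ae25bb9, b426e52, db50c65}.
Reachable from 709e8de: {709e8de, b426e52}.
In a55a0d9's history but not 709e8de's: {014529b, 27760f9, 885d14b, 8dde581, a55a0d9, ae25bb9, db50c65} — 7 commits.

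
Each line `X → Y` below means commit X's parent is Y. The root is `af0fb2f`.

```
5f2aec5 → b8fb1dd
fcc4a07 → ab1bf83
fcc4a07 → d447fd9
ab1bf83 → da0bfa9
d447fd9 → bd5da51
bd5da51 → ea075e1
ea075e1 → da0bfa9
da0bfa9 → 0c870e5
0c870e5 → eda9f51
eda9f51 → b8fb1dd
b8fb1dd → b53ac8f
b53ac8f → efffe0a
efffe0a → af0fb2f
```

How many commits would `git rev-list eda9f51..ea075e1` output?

Reachable from ea075e1: {0c870e5, af0fb2f, b53ac8f, b8fb1dd, da0bfa9, ea075e1, eda9f51, efffe0a}.
Reachable from eda9f51: {af0fb2f, b53ac8f, b8fb1dd, eda9f51, efffe0a}.
In ea075e1's history but not eda9f51's: {0c870e5, da0bfa9, ea075e1} — 3 commits.

3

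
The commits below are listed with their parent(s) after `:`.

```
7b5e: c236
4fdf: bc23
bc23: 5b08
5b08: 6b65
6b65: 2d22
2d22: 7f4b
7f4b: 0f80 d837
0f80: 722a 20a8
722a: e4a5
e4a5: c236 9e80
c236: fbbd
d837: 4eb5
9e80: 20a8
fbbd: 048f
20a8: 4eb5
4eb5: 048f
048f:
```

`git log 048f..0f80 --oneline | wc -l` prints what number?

8

Reachable from 0f80: {048f, 0f80, 20a8, 4eb5, 722a, 9e80, c236, e4a5, fbbd}.
Reachable from 048f: {048f}.
In 0f80's history but not 048f's: {0f80, 20a8, 4eb5, 722a, 9e80, c236, e4a5, fbbd} — 8 commits.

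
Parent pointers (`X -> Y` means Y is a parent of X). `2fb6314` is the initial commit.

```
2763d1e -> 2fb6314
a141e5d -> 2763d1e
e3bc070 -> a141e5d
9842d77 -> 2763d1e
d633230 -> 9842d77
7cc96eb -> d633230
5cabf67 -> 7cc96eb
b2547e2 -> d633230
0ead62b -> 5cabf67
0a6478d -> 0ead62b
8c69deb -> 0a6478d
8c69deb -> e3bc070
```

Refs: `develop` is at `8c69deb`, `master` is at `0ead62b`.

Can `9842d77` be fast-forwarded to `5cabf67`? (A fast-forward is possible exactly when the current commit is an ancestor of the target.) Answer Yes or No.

Yes

A fast-forward from 9842d77 to 5cabf67 is possible iff 9842d77 is an ancestor of 5cabf67.
Ancestors of 5cabf67: {2763d1e, 2fb6314, 5cabf67, 7cc96eb, 9842d77, d633230}.
9842d77 is among them, so fast-forward is possible.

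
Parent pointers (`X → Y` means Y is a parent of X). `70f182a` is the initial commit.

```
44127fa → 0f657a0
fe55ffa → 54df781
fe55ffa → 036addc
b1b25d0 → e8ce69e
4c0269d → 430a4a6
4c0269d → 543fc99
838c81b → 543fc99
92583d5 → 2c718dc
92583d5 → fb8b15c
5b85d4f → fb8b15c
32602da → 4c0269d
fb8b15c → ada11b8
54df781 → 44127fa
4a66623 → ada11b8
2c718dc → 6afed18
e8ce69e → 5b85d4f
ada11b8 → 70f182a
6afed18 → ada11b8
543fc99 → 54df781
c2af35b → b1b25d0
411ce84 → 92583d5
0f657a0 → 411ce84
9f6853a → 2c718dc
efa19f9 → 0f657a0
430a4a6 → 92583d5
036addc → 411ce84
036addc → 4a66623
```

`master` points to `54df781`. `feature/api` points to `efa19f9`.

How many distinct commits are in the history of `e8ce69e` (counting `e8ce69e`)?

5

Walking parent pointers from e8ce69e: reachable set = {5b85d4f, 70f182a, ada11b8, e8ce69e, fb8b15c}.
That is 5 commits.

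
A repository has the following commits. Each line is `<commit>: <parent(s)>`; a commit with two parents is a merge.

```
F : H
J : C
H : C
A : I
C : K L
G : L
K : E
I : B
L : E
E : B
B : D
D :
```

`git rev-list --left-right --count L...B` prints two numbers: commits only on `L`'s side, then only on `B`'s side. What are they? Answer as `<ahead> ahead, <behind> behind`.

2 ahead, 0 behind

Reachable from L: {B, D, E, L}.
Reachable from B: {B, D}.
Only in L's history (ahead): {E, L} — 2.
Only in B's history (behind): {} — 0.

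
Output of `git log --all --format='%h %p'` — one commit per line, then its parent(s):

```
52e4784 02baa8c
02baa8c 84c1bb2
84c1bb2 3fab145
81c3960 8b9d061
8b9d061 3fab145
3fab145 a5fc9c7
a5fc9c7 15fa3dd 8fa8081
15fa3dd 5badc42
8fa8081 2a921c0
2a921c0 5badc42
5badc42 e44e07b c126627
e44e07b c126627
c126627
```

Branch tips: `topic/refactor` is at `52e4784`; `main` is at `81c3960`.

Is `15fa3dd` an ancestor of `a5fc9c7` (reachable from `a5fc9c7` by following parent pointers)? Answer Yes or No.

Ancestors of a5fc9c7 (commits reachable by following parents): {15fa3dd, 2a921c0, 5badc42, 8fa8081, a5fc9c7, c126627, e44e07b}.
15fa3dd is in that set, so it is an ancestor of a5fc9c7.

Yes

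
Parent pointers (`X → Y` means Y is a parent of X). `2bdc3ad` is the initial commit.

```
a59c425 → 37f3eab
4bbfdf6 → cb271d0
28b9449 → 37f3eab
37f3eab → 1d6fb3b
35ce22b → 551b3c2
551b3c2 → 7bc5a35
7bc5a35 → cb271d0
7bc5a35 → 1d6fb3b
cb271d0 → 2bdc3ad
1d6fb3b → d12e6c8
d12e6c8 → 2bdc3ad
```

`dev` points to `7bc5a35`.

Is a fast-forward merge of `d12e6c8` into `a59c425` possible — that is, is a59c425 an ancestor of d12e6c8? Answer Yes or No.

A fast-forward from a59c425 to d12e6c8 is possible iff a59c425 is an ancestor of d12e6c8.
Ancestors of d12e6c8: {2bdc3ad, d12e6c8}.
a59c425 is not among them, so fast-forward is not possible.

No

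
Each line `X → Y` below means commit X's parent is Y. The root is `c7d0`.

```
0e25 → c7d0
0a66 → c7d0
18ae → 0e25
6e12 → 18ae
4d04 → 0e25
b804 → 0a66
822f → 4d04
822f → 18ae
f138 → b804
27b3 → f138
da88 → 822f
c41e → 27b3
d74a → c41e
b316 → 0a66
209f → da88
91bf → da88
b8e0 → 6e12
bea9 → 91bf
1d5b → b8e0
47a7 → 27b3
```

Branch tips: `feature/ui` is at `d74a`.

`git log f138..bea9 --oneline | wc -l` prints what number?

Reachable from bea9: {0e25, 18ae, 4d04, 822f, 91bf, bea9, c7d0, da88}.
Reachable from f138: {0a66, b804, c7d0, f138}.
In bea9's history but not f138's: {0e25, 18ae, 4d04, 822f, 91bf, bea9, da88} — 7 commits.

7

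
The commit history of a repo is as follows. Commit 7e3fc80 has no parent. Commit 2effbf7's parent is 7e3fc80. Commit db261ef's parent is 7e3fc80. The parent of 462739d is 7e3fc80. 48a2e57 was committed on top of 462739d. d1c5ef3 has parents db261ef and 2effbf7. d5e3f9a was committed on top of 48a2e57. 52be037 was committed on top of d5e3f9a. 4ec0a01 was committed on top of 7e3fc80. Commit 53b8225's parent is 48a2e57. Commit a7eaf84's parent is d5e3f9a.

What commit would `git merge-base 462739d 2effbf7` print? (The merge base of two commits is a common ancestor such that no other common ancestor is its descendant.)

Ancestors of 462739d: {462739d, 7e3fc80}.
Ancestors of 2effbf7: {2effbf7, 7e3fc80}.
Common ancestors: {7e3fc80}.
The only common ancestor is 7e3fc80, so it is the merge base.

7e3fc80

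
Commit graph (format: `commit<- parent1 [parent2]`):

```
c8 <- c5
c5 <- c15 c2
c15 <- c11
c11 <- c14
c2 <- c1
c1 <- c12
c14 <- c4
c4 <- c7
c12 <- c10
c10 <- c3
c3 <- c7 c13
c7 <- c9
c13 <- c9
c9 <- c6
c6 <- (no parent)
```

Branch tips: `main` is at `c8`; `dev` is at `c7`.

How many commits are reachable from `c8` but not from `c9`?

13

Reachable from c8: {c1, c10, c11, c12, c13, c14, c15, c2, c3, c4, c5, c6, c7, c8, c9}.
Reachable from c9: {c6, c9}.
In c8's history but not c9's: {c1, c10, c11, c12, c13, c14, c15, c2, c3, c4, c5, c7, c8} — 13 commits.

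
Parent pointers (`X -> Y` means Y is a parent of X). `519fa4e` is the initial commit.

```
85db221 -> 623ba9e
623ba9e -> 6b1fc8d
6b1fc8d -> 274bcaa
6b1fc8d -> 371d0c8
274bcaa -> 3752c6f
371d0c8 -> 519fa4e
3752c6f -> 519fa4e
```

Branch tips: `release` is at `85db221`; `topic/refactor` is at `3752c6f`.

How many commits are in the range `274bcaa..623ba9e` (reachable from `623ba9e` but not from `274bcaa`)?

Reachable from 623ba9e: {274bcaa, 371d0c8, 3752c6f, 519fa4e, 623ba9e, 6b1fc8d}.
Reachable from 274bcaa: {274bcaa, 3752c6f, 519fa4e}.
In 623ba9e's history but not 274bcaa's: {371d0c8, 623ba9e, 6b1fc8d} — 3 commits.

3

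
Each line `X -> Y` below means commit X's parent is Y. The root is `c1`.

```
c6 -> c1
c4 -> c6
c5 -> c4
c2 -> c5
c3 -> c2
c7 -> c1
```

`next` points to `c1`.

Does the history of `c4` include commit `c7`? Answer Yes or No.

No

Ancestors of c4: {c1, c4, c6}.
c7 is not in that set, so it is not an ancestor of c4.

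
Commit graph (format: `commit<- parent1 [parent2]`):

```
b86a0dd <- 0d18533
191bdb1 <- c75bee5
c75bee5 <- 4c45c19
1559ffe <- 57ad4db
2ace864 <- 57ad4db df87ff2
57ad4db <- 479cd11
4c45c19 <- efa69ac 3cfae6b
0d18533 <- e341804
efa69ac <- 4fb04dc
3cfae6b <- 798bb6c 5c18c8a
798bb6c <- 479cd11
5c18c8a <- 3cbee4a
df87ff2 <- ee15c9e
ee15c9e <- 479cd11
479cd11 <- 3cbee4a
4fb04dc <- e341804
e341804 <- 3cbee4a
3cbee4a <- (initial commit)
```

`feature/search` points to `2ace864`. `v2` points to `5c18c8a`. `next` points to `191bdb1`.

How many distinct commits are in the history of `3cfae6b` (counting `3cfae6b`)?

Walking parent pointers from 3cfae6b: reachable set = {3cbee4a, 3cfae6b, 479cd11, 5c18c8a, 798bb6c}.
That is 5 commits.

5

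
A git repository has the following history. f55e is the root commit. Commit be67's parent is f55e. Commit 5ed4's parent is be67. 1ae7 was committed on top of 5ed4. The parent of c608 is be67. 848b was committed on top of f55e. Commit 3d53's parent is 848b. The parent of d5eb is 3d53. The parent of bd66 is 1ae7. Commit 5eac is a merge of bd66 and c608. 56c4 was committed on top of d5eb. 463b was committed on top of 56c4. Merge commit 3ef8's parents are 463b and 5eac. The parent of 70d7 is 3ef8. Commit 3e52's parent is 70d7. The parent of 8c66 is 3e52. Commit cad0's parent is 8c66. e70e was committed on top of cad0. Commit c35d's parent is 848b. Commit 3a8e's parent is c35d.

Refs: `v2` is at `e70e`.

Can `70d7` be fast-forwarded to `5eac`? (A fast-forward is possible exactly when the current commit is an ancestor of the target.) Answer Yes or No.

No

A fast-forward from 70d7 to 5eac is possible iff 70d7 is an ancestor of 5eac.
Ancestors of 5eac: {1ae7, 5eac, 5ed4, bd66, be67, c608, f55e}.
70d7 is not among them, so fast-forward is not possible.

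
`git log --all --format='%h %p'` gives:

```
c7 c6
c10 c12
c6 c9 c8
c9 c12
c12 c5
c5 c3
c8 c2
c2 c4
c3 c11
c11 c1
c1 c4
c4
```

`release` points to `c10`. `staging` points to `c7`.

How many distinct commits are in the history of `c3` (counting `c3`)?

4

Walking parent pointers from c3: reachable set = {c1, c11, c3, c4}.
That is 4 commits.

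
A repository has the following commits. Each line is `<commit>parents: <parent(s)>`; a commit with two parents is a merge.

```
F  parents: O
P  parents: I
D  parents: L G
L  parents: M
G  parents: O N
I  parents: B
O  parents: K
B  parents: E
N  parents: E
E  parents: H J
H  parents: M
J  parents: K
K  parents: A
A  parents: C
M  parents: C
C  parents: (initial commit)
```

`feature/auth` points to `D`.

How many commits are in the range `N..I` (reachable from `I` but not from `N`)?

2

Reachable from I: {A, B, C, E, H, I, J, K, M}.
Reachable from N: {A, C, E, H, J, K, M, N}.
In I's history but not N's: {B, I} — 2 commits.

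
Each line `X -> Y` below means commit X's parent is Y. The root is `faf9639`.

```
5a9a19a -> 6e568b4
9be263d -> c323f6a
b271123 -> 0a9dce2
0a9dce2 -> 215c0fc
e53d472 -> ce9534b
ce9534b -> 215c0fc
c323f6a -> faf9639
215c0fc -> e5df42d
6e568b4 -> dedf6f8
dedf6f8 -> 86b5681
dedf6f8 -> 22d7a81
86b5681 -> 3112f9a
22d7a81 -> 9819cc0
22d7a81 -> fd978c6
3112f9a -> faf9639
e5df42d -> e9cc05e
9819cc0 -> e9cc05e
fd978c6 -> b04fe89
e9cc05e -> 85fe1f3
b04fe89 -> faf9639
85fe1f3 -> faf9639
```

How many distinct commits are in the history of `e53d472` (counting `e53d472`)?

Walking parent pointers from e53d472: reachable set = {215c0fc, 85fe1f3, ce9534b, e53d472, e5df42d, e9cc05e, faf9639}.
That is 7 commits.

7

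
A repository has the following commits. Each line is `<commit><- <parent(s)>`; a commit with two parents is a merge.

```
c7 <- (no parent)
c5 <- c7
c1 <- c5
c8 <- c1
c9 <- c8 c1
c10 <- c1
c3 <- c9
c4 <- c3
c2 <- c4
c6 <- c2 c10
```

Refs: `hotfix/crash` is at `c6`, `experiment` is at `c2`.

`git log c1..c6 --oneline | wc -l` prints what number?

Reachable from c6: {c1, c10, c2, c3, c4, c5, c6, c7, c8, c9}.
Reachable from c1: {c1, c5, c7}.
In c6's history but not c1's: {c10, c2, c3, c4, c6, c8, c9} — 7 commits.

7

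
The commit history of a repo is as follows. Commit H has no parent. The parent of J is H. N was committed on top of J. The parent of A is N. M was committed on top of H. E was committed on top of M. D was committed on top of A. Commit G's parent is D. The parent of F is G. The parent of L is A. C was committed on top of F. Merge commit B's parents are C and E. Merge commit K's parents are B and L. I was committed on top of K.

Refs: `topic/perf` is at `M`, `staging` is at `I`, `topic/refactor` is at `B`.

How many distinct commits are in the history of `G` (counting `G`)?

Walking parent pointers from G: reachable set = {A, D, G, H, J, N}.
That is 6 commits.

6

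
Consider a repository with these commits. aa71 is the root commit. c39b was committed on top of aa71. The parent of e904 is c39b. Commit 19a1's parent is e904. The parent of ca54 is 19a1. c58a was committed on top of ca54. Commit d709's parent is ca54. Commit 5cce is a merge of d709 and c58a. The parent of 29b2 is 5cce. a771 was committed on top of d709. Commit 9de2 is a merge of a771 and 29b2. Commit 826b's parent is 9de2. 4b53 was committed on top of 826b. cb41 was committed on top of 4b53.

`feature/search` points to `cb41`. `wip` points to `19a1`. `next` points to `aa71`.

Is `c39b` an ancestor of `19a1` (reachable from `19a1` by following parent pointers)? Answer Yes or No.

Yes

Ancestors of 19a1 (commits reachable by following parents): {19a1, aa71, c39b, e904}.
c39b is in that set, so it is an ancestor of 19a1.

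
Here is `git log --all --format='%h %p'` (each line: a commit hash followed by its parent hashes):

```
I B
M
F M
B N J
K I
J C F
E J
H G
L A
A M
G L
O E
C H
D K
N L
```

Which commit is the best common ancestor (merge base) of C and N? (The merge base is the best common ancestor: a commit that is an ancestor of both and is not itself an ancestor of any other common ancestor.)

L

Ancestors of C: {A, C, G, H, L, M}.
Ancestors of N: {A, L, M, N}.
Common ancestors: {A, L, M}.
Among these, L is not an ancestor of any other common ancestor — it is the merge base.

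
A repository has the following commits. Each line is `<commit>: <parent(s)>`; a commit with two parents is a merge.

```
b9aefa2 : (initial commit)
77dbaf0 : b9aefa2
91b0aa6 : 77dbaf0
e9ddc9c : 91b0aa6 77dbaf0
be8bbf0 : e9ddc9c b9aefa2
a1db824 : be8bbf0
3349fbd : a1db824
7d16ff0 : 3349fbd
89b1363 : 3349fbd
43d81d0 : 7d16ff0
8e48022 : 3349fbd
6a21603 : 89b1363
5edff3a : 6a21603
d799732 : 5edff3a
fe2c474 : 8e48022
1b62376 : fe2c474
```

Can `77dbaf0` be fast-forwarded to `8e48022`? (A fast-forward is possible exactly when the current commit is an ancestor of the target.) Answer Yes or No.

Yes

A fast-forward from 77dbaf0 to 8e48022 is possible iff 77dbaf0 is an ancestor of 8e48022.
Ancestors of 8e48022: {3349fbd, 77dbaf0, 8e48022, 91b0aa6, a1db824, b9aefa2, be8bbf0, e9ddc9c}.
77dbaf0 is among them, so fast-forward is possible.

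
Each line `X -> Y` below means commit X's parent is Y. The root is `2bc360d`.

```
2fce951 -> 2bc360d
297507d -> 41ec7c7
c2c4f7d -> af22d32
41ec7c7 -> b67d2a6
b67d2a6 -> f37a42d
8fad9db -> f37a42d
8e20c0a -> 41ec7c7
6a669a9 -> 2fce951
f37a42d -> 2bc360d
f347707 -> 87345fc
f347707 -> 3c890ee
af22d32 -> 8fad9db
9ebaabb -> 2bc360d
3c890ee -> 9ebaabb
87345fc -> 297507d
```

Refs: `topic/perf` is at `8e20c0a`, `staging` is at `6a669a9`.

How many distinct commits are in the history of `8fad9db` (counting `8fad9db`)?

3

Walking parent pointers from 8fad9db: reachable set = {2bc360d, 8fad9db, f37a42d}.
That is 3 commits.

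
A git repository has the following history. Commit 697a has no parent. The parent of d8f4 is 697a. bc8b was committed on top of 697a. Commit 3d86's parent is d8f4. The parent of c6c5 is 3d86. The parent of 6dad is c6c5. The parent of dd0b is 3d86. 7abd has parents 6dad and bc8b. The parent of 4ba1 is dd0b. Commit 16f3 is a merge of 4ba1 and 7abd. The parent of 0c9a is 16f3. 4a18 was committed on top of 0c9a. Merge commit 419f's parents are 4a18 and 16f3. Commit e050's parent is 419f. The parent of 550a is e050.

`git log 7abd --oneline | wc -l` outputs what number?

Walking parent pointers from 7abd: reachable set = {3d86, 697a, 6dad, 7abd, bc8b, c6c5, d8f4}.
That is 7 commits.

7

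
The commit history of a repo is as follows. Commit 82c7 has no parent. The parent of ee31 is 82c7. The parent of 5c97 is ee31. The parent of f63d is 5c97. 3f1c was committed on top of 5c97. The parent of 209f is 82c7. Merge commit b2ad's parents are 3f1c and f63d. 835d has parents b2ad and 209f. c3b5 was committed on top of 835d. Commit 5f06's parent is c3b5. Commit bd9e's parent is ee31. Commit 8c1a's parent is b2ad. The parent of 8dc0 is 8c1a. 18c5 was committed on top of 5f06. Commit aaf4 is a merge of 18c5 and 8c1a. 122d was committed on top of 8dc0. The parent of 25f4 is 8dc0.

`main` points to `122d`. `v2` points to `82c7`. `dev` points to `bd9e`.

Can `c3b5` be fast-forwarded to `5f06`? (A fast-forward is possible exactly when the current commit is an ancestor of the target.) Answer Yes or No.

Yes

A fast-forward from c3b5 to 5f06 is possible iff c3b5 is an ancestor of 5f06.
Ancestors of 5f06: {209f, 3f1c, 5c97, 5f06, 82c7, 835d, b2ad, c3b5, ee31, f63d}.
c3b5 is among them, so fast-forward is possible.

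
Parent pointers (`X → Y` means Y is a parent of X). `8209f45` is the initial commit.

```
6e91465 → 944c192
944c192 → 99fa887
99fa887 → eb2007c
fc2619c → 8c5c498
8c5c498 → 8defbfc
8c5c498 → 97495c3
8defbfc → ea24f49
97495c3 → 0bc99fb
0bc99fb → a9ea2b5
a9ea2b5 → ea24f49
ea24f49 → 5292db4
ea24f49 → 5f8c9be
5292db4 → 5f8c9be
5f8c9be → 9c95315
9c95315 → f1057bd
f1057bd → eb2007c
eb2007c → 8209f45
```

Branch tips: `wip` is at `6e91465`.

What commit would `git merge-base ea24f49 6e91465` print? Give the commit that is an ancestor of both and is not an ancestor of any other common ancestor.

Ancestors of ea24f49: {5292db4, 5f8c9be, 8209f45, 9c95315, ea24f49, eb2007c, f1057bd}.
Ancestors of 6e91465: {6e91465, 8209f45, 944c192, 99fa887, eb2007c}.
Common ancestors: {8209f45, eb2007c}.
Among these, eb2007c is not an ancestor of any other common ancestor — it is the merge base.

eb2007c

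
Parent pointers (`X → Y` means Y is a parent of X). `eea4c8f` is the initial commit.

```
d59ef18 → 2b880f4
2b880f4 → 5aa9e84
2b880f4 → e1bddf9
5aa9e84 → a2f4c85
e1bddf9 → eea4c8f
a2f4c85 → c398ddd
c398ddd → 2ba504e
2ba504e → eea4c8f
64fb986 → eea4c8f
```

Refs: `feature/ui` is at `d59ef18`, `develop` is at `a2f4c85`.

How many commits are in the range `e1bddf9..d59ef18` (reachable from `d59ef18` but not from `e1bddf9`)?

Reachable from d59ef18: {2b880f4, 2ba504e, 5aa9e84, a2f4c85, c398ddd, d59ef18, e1bddf9, eea4c8f}.
Reachable from e1bddf9: {e1bddf9, eea4c8f}.
In d59ef18's history but not e1bddf9's: {2b880f4, 2ba504e, 5aa9e84, a2f4c85, c398ddd, d59ef18} — 6 commits.

6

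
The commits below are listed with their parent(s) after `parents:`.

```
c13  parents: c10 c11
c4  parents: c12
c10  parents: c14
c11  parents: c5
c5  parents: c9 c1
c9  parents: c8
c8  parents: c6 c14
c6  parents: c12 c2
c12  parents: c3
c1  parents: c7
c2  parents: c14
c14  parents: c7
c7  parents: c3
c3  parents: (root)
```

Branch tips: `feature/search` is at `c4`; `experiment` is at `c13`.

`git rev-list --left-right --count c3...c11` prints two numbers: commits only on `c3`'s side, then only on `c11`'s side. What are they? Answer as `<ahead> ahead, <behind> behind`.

Reachable from c3: {c3}.
Reachable from c11: {c1, c11, c12, c14, c2, c3, c5, c6, c7, c8, c9}.
Only in c3's history (ahead): {} — 0.
Only in c11's history (behind): {c1, c11, c12, c14, c2, c5, c6, c7, c8, c9} — 10.

0 ahead, 10 behind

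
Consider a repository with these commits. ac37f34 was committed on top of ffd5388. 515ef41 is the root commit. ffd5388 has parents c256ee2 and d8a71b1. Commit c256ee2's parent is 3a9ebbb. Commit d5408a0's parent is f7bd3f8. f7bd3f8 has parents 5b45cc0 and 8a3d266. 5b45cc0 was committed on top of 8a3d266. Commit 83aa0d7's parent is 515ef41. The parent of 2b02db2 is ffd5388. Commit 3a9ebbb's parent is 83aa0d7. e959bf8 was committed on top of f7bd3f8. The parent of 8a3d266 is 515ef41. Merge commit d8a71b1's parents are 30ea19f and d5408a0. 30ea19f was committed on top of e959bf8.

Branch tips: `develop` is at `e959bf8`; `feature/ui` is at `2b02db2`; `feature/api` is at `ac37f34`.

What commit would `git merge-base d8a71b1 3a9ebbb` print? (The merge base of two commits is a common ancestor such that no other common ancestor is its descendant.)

515ef41

Ancestors of d8a71b1: {30ea19f, 515ef41, 5b45cc0, 8a3d266, d5408a0, d8a71b1, e959bf8, f7bd3f8}.
Ancestors of 3a9ebbb: {3a9ebbb, 515ef41, 83aa0d7}.
Common ancestors: {515ef41}.
The only common ancestor is 515ef41, so it is the merge base.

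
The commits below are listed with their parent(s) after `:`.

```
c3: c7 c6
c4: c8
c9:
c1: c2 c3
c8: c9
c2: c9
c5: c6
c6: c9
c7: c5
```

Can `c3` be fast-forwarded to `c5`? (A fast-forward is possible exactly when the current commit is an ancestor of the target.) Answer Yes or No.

A fast-forward from c3 to c5 is possible iff c3 is an ancestor of c5.
Ancestors of c5: {c5, c6, c9}.
c3 is not among them, so fast-forward is not possible.

No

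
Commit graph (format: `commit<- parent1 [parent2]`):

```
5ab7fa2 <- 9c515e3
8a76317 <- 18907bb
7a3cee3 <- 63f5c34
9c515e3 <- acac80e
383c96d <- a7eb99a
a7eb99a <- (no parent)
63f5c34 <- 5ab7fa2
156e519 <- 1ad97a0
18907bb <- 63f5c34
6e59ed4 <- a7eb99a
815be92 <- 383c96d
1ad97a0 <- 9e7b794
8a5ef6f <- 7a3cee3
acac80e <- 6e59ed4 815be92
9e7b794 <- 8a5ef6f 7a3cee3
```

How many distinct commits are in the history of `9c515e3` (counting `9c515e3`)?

Walking parent pointers from 9c515e3: reachable set = {383c96d, 6e59ed4, 815be92, 9c515e3, a7eb99a, acac80e}.
That is 6 commits.

6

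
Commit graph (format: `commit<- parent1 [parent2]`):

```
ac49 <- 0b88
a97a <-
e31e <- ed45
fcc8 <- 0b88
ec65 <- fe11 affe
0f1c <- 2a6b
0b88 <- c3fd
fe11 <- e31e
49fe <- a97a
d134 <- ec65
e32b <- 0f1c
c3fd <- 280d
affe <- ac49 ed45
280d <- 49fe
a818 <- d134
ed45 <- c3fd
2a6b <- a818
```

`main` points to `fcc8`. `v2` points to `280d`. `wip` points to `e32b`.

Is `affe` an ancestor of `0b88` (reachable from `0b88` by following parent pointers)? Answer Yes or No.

No

Ancestors of 0b88: {0b88, 280d, 49fe, a97a, c3fd}.
affe is not in that set, so it is not an ancestor of 0b88.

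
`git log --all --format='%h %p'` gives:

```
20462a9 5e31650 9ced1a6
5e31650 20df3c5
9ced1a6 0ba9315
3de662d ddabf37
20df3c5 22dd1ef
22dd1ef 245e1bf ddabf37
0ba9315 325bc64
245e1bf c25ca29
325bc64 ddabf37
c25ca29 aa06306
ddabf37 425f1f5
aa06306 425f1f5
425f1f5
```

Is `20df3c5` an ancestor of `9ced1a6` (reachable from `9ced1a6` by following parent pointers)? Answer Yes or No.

No

Ancestors of 9ced1a6: {0ba9315, 325bc64, 425f1f5, 9ced1a6, ddabf37}.
20df3c5 is not in that set, so it is not an ancestor of 9ced1a6.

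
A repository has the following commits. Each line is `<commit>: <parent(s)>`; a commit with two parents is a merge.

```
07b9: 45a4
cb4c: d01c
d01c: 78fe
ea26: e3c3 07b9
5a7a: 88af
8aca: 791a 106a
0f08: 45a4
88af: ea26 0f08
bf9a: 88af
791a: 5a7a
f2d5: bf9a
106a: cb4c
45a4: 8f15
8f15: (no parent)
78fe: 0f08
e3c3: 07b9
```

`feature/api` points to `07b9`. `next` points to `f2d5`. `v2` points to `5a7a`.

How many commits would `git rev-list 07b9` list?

Walking parent pointers from 07b9: reachable set = {07b9, 45a4, 8f15}.
That is 3 commits.

3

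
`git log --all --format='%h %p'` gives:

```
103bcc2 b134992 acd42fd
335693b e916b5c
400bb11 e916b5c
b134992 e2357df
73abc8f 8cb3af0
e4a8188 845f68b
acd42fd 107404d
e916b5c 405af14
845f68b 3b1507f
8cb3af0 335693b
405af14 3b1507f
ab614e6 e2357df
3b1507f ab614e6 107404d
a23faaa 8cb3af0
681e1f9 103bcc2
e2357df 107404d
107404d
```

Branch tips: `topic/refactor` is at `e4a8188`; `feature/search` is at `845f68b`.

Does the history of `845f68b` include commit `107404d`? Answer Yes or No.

Yes

Ancestors of 845f68b (commits reachable by following parents): {107404d, 3b1507f, 845f68b, ab614e6, e2357df}.
107404d is in that set, so it is an ancestor of 845f68b.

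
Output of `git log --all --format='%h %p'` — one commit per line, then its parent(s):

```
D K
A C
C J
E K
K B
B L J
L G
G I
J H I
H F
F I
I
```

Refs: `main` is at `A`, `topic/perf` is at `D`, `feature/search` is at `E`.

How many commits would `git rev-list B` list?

7

Walking parent pointers from B: reachable set = {B, F, G, H, I, J, L}.
That is 7 commits.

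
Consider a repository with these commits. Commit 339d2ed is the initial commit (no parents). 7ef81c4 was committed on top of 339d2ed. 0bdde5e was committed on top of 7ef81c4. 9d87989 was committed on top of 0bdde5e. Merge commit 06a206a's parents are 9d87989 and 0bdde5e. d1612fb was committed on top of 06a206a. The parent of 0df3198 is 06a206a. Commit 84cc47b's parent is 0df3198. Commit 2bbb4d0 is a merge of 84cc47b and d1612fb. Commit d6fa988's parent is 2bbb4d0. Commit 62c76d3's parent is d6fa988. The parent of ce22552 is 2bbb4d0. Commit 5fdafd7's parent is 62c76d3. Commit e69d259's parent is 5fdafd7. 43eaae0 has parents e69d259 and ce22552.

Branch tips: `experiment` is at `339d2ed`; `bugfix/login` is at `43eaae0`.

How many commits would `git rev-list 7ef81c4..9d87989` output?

2

Reachable from 9d87989: {0bdde5e, 339d2ed, 7ef81c4, 9d87989}.
Reachable from 7ef81c4: {339d2ed, 7ef81c4}.
In 9d87989's history but not 7ef81c4's: {0bdde5e, 9d87989} — 2 commits.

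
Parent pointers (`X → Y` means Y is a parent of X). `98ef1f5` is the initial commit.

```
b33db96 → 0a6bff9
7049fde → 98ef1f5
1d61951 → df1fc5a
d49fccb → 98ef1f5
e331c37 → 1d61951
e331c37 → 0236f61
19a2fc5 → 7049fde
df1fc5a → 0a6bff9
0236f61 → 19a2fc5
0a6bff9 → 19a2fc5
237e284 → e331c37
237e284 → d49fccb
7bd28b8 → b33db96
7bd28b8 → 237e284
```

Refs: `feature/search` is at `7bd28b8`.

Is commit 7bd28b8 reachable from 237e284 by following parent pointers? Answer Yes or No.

Ancestors of 237e284: {0236f61, 0a6bff9, 19a2fc5, 1d61951, 237e284, 7049fde, 98ef1f5, d49fccb, df1fc5a, e331c37}.
7bd28b8 is not in that set, so it is not an ancestor of 237e284.

No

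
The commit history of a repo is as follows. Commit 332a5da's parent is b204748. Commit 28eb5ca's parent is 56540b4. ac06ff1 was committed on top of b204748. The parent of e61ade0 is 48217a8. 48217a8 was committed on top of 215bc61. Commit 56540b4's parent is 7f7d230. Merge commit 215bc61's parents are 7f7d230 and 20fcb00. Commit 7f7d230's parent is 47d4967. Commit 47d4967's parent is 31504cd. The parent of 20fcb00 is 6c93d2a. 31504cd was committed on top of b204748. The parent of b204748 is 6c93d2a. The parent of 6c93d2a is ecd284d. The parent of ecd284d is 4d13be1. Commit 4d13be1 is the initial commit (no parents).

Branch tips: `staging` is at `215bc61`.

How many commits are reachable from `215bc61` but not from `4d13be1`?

8

Reachable from 215bc61: {20fcb00, 215bc61, 31504cd, 47d4967, 4d13be1, 6c93d2a, 7f7d230, b204748, ecd284d}.
Reachable from 4d13be1: {4d13be1}.
In 215bc61's history but not 4d13be1's: {20fcb00, 215bc61, 31504cd, 47d4967, 6c93d2a, 7f7d230, b204748, ecd284d} — 8 commits.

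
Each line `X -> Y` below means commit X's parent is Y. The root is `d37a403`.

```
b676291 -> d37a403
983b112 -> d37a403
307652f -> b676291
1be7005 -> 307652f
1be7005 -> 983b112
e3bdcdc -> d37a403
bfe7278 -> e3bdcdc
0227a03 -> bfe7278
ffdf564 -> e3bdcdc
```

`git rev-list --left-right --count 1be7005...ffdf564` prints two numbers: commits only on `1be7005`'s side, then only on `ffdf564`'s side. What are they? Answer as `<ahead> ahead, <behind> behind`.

Reachable from 1be7005: {1be7005, 307652f, 983b112, b676291, d37a403}.
Reachable from ffdf564: {d37a403, e3bdcdc, ffdf564}.
Only in 1be7005's history (ahead): {1be7005, 307652f, 983b112, b676291} — 4.
Only in ffdf564's history (behind): {e3bdcdc, ffdf564} — 2.

4 ahead, 2 behind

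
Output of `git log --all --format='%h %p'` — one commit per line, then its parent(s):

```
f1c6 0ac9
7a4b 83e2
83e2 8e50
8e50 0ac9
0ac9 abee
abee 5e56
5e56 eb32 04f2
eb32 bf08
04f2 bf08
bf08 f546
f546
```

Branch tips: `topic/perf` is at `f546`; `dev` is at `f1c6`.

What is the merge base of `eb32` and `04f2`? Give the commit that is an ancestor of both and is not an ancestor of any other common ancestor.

bf08

Ancestors of eb32: {bf08, eb32, f546}.
Ancestors of 04f2: {04f2, bf08, f546}.
Common ancestors: {bf08, f546}.
Among these, bf08 is not an ancestor of any other common ancestor — it is the merge base.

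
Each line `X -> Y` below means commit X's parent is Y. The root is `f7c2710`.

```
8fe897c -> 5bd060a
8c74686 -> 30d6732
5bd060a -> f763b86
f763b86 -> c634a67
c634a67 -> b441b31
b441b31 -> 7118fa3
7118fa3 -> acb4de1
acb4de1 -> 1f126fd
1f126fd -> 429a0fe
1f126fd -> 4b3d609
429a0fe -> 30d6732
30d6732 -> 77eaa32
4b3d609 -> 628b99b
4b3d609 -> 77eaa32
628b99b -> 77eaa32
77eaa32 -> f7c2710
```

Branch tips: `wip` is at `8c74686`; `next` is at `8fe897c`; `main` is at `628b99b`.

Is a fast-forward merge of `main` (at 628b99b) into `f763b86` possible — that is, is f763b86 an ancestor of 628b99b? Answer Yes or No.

A fast-forward from f763b86 to 628b99b is possible iff f763b86 is an ancestor of 628b99b.
Ancestors of 628b99b: {628b99b, 77eaa32, f7c2710}.
f763b86 is not among them, so fast-forward is not possible.

No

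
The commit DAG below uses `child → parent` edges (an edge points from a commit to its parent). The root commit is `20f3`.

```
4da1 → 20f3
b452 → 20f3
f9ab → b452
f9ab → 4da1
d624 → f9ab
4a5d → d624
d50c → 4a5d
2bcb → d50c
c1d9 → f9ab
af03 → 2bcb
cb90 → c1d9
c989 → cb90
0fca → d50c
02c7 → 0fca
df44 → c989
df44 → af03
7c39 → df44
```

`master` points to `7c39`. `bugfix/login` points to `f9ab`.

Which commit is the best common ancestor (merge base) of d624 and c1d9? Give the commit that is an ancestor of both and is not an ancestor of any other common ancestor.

f9ab

Ancestors of d624: {20f3, 4da1, b452, d624, f9ab}.
Ancestors of c1d9: {20f3, 4da1, b452, c1d9, f9ab}.
Common ancestors: {20f3, 4da1, b452, f9ab}.
Among these, f9ab is not an ancestor of any other common ancestor — it is the merge base.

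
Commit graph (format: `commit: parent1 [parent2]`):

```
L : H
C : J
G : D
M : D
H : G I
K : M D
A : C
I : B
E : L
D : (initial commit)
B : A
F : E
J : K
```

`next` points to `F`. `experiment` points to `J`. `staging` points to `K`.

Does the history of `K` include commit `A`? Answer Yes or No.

No

Ancestors of K: {D, K, M}.
A is not in that set, so it is not an ancestor of K.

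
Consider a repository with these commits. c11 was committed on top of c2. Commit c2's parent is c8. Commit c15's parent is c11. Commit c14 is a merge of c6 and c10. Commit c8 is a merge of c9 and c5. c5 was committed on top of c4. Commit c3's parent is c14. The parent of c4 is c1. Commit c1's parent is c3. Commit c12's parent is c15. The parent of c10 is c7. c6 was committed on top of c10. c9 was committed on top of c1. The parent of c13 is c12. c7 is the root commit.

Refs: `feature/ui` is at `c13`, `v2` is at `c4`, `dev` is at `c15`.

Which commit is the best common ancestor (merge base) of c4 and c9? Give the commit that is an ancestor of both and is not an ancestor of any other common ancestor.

Ancestors of c4: {c1, c10, c14, c3, c4, c6, c7}.
Ancestors of c9: {c1, c10, c14, c3, c6, c7, c9}.
Common ancestors: {c1, c10, c14, c3, c6, c7}.
Among these, c1 is not an ancestor of any other common ancestor — it is the merge base.

c1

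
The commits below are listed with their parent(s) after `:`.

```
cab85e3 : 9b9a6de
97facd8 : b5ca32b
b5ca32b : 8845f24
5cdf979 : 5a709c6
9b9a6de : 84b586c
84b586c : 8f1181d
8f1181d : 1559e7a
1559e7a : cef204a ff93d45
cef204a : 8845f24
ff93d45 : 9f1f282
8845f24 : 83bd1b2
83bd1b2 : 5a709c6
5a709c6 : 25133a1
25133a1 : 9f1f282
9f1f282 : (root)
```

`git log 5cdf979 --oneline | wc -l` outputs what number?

Walking parent pointers from 5cdf979: reachable set = {25133a1, 5a709c6, 5cdf979, 9f1f282}.
That is 4 commits.

4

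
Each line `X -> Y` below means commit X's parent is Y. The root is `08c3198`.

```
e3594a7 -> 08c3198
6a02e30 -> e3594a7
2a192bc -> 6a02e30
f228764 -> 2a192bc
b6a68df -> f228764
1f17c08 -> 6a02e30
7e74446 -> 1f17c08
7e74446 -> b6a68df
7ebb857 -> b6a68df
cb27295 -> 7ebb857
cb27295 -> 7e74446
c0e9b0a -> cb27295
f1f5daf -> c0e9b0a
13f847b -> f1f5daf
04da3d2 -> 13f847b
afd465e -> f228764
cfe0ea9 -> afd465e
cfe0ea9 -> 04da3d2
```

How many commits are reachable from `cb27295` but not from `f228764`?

5

Reachable from cb27295: {08c3198, 1f17c08, 2a192bc, 6a02e30, 7e74446, 7ebb857, b6a68df, cb27295, e3594a7, f228764}.
Reachable from f228764: {08c3198, 2a192bc, 6a02e30, e3594a7, f228764}.
In cb27295's history but not f228764's: {1f17c08, 7e74446, 7ebb857, b6a68df, cb27295} — 5 commits.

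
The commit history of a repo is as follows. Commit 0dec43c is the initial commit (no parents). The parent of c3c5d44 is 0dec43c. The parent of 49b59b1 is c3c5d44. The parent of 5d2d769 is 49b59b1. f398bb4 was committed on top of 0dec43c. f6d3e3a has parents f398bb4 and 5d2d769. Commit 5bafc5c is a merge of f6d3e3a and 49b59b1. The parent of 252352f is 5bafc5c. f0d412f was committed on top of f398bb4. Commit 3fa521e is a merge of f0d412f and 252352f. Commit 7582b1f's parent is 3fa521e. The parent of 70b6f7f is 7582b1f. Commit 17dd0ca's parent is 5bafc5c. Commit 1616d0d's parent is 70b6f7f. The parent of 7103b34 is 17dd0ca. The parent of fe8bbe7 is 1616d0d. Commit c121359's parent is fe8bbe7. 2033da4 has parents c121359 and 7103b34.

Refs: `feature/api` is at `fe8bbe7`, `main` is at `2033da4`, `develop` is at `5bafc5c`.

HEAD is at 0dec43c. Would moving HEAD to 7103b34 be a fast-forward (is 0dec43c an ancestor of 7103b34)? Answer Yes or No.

Yes

A fast-forward from 0dec43c to 7103b34 is possible iff 0dec43c is an ancestor of 7103b34.
Ancestors of 7103b34: {0dec43c, 17dd0ca, 49b59b1, 5bafc5c, 5d2d769, 7103b34, c3c5d44, f398bb4, f6d3e3a}.
0dec43c is among them, so fast-forward is possible.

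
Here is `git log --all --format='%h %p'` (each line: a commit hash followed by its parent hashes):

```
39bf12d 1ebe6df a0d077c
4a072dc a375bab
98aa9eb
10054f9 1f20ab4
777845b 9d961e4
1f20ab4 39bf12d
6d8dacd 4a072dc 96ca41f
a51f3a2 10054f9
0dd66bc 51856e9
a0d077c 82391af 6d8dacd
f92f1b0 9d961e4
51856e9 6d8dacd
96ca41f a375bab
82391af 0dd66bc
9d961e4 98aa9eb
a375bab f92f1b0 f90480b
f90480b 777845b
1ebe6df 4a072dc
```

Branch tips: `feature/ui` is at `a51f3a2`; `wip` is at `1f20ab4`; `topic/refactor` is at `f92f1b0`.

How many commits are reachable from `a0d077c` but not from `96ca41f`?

6

Reachable from a0d077c: {0dd66bc, 4a072dc, 51856e9, 6d8dacd, 777845b, 82391af, 96ca41f, 98aa9eb, 9d961e4, a0d077c, a375bab, f90480b, f92f1b0}.
Reachable from 96ca41f: {777845b, 96ca41f, 98aa9eb, 9d961e4, a375bab, f90480b, f92f1b0}.
In a0d077c's history but not 96ca41f's: {0dd66bc, 4a072dc, 51856e9, 6d8dacd, 82391af, a0d077c} — 6 commits.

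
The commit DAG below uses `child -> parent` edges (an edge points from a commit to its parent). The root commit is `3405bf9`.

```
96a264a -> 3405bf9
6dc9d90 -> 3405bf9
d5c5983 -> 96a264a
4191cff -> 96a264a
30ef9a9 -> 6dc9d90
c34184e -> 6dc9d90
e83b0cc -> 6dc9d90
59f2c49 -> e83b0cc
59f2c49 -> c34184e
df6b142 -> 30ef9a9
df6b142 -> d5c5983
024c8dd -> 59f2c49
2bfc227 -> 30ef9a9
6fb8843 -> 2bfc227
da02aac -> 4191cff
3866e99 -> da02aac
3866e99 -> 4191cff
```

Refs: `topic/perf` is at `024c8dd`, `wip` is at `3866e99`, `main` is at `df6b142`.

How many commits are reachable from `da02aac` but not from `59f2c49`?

Reachable from da02aac: {3405bf9, 4191cff, 96a264a, da02aac}.
Reachable from 59f2c49: {3405bf9, 59f2c49, 6dc9d90, c34184e, e83b0cc}.
In da02aac's history but not 59f2c49's: {4191cff, 96a264a, da02aac} — 3 commits.

3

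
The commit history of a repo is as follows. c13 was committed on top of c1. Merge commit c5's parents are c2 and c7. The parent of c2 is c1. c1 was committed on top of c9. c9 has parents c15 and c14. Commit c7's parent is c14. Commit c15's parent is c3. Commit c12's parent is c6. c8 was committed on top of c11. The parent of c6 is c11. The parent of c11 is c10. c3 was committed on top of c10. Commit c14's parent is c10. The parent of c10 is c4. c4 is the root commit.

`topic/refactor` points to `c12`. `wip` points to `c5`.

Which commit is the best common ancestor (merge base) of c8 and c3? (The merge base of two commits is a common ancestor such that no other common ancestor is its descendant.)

Ancestors of c8: {c10, c11, c4, c8}.
Ancestors of c3: {c10, c3, c4}.
Common ancestors: {c10, c4}.
Among these, c10 is not an ancestor of any other common ancestor — it is the merge base.

c10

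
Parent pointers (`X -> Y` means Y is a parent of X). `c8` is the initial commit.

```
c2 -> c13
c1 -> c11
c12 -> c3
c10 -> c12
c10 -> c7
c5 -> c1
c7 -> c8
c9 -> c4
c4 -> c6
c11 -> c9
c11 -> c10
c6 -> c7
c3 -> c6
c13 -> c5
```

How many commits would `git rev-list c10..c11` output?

Reachable from c11: {c10, c11, c12, c3, c4, c6, c7, c8, c9}.
Reachable from c10: {c10, c12, c3, c6, c7, c8}.
In c11's history but not c10's: {c11, c4, c9} — 3 commits.

3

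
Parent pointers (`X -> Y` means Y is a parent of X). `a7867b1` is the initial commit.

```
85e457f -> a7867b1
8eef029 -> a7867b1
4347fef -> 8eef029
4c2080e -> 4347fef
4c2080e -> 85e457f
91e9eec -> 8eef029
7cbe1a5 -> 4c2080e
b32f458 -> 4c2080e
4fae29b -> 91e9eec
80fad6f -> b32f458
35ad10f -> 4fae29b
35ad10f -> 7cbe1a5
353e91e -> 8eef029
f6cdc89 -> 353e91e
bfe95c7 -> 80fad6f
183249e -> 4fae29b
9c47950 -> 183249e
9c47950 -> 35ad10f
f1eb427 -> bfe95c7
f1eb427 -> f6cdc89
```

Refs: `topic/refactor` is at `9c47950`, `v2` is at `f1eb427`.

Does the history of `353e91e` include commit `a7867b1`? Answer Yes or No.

Ancestors of 353e91e (commits reachable by following parents): {353e91e, 8eef029, a7867b1}.
a7867b1 is in that set, so it is an ancestor of 353e91e.

Yes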